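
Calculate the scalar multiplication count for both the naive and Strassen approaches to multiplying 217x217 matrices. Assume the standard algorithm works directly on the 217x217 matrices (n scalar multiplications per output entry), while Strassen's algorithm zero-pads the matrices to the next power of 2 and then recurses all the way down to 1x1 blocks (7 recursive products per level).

Matrix multiplication for 217x217 matrices:

Strassen's algorithm requires power-of-2 dimensions. Pad 217x217 to 256x256 (next power of 2).

Standard algorithm: 217^3 = 10218313 multiplications
Strassen's algorithm: 7^(log2(256)) = 7^8 = 5764801 multiplications
Savings: 10218313 - 5764801 = 4453512 multiplications

Standard: 10218313 multiplications (217^3). Strassen: 5764801 multiplications (7^8, after padding to 256x256). Strassen reduces 8 recursive multiplications to 7 at each level.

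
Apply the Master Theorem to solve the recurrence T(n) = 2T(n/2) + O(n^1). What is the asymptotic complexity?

Master Theorem for T(n) = 2T(n/2) + O(n^1):

a = 2, b = 2, c = 1
log_b(a) = log_2(2) = 1.0000

Case 2: c = 1 = log_2(2) = 1.0000
T(n) = O(n^1 log n) = O(n log n)

For T(n) = 2T(n/2) + O(n^1): log_2(2) = 1.0000. This is Case 2 of the Master Theorem (c = log_b(a), equal work at all levels), giving O(n log n).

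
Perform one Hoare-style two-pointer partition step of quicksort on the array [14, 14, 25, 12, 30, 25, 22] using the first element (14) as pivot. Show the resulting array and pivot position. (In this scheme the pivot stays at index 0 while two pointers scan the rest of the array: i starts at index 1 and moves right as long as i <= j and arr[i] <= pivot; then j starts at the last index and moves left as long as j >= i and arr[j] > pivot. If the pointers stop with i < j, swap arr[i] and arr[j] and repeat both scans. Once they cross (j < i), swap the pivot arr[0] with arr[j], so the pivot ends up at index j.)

Hoare-style two-pointer partition with pivot = 14:

Initial array: [14, 14, 25, 12, 30, 25, 22]

Pointers start at i = 1, j = 6.
i stops at index 2 (arr[2]=25 > 14), j stops at index 3 (arr[3]=12 <= 14): swap arr[2] and arr[3], array becomes [14, 14, 12, 25, 30, 25, 22]
i ends at 3, j ends at 2: the pointers have crossed (j < i), so scanning stops.

Swap pivot arr[0] with arr[2] to place pivot at position 2: [12, 14, 14, 25, 30, 25, 22]
Pivot position: 2

After partitioning with pivot 14, the array becomes [12, 14, 14, 25, 30, 25, 22]. The pivot is placed at index 2. All elements to the left of the pivot are <= 14, and all elements to the right are > 14.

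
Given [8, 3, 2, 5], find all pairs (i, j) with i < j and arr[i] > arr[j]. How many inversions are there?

Finding inversions in [8, 3, 2, 5]:

(0, 1): arr[0]=8 > arr[1]=3
(0, 2): arr[0]=8 > arr[2]=2
(0, 3): arr[0]=8 > arr[3]=5
(1, 2): arr[1]=3 > arr[2]=2

Total inversions: 4

The array has 4 inversion(s): (0,1), (0,2), (0,3), (1,2). Each pair (i,j) satisfies i < j and arr[i] > arr[j].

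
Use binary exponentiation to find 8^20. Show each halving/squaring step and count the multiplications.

Computing 8^20 by squaring (build up from 8^1; each line after the first costs one multiplication):

8^1 = 8
8^2 = (8^1)^2 = 8^2 = 64
8^4 = (8^2)^2 = 64^2 = 4096
8^5 = 8 * 8^4 = 8 * 4096 = 32768
8^10 = (8^5)^2 = 32768^2 = 1073741824
8^20 = (8^10)^2 = 1073741824^2 = 1152921504606846976

Result: 1152921504606846976
Multiplications needed: 5 (5 lines after 8^1)

8^20 = 1152921504606846976. Using exponentiation by squaring, this requires 5 multiplications. The key idea: if the exponent is even, square the half-power; if odd, multiply by the base once.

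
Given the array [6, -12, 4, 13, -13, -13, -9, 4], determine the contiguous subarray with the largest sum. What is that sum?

Using Kadane's algorithm on [6, -12, 4, 13, -13, -13, -9, 4]:

Scanning through the array:
Position 1 (value -12): max_ending_here = -6, max_so_far = 6
Position 2 (value 4): max_ending_here = 4, max_so_far = 6
Position 3 (value 13): max_ending_here = 17, max_so_far = 17
Position 4 (value -13): max_ending_here = 4, max_so_far = 17
Position 5 (value -13): max_ending_here = -9, max_so_far = 17
Position 6 (value -9): max_ending_here = -9, max_so_far = 17
Position 7 (value 4): max_ending_here = 4, max_so_far = 17

Maximum subarray: [4, 13]
Maximum sum: 17

The maximum subarray is [4, 13] with sum 17. This subarray runs from index 2 to index 3.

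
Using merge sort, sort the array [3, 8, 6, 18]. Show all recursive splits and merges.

Merge sort trace:

Split: [3, 8, 6, 18] -> [3, 8] and [6, 18]
  Split: [3, 8] -> [3] and [8]
  Merge: [3] + [8] -> [3, 8]
  Split: [6, 18] -> [6] and [18]
  Merge: [6] + [18] -> [6, 18]
Merge: [3, 8] + [6, 18] -> [3, 6, 8, 18]

Final sorted array: [3, 6, 8, 18]

The merge sort proceeds by recursively splitting the array and merging sorted halves.
After all merges, the sorted array is [3, 6, 8, 18].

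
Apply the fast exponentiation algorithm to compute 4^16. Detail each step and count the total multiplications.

Computing 4^16 by squaring (build up from 4^1; each line after the first costs one multiplication):

4^1 = 4
4^2 = (4^1)^2 = 4^2 = 16
4^4 = (4^2)^2 = 16^2 = 256
4^8 = (4^4)^2 = 256^2 = 65536
4^16 = (4^8)^2 = 65536^2 = 4294967296

Result: 4294967296
Multiplications needed: 4 (4 lines after 4^1)

4^16 = 4294967296. Using exponentiation by squaring, this requires 4 multiplications. The key idea: if the exponent is even, square the half-power; if odd, multiply by the base once.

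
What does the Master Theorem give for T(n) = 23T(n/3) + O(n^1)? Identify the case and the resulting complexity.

Master Theorem for T(n) = 23T(n/3) + O(n^1):

a = 23, b = 3, c = 1
log_b(a) = log_3(23) = 2.8540

Case 1: c = 1 < log_3(23) = 2.8540
T(n) = O(n^(log_3 23))

For T(n) = 23T(n/3) + O(n^1): log_3(23) = 2.8540. This is Case 1 of the Master Theorem (c < log_b(a), work dominated by leaves), giving O(n^(log_3 23)).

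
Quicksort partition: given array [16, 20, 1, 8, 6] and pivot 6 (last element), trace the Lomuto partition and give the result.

Lomuto partition with pivot = 6:

Initial array: [16, 20, 1, 8, 6]

arr[0]=16 > 6: no swap
arr[1]=20 > 6: no swap
arr[2]=1 <= 6: swap with position 0, array becomes [1, 20, 16, 8, 6]
arr[3]=8 > 6: no swap

Place pivot at position 1: [1, 6, 16, 8, 20]
Pivot position: 1

After partitioning with pivot 6, the array becomes [1, 6, 16, 8, 20]. The pivot is placed at index 1. All elements to the left of the pivot are <= 6, and all elements to the right are > 6.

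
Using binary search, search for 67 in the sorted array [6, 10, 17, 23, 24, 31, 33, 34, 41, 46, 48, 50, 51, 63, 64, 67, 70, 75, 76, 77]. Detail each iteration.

Binary search for 67 in [6, 10, 17, 23, 24, 31, 33, 34, 41, 46, 48, 50, 51, 63, 64, 67, 70, 75, 76, 77]:

lo=0, hi=19, mid=9, arr[mid]=46 -> 46 < 67, search right half
lo=10, hi=19, mid=14, arr[mid]=64 -> 64 < 67, search right half
lo=15, hi=19, mid=17, arr[mid]=75 -> 75 > 67, search left half
lo=15, hi=16, mid=15, arr[mid]=67 -> Found target at index 15!

Binary search finds 67 at index 15 after 4 comparisons. The search repeatedly halves the search space by comparing with the middle element.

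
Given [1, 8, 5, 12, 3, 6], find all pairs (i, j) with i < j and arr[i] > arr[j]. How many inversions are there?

Finding inversions in [1, 8, 5, 12, 3, 6]:

(1, 2): arr[1]=8 > arr[2]=5
(1, 4): arr[1]=8 > arr[4]=3
(1, 5): arr[1]=8 > arr[5]=6
(2, 4): arr[2]=5 > arr[4]=3
(3, 4): arr[3]=12 > arr[4]=3
(3, 5): arr[3]=12 > arr[5]=6

Total inversions: 6

The array has 6 inversion(s): (1,2), (1,4), (1,5), (2,4), (3,4), (3,5). Each pair (i,j) satisfies i < j and arr[i] > arr[j].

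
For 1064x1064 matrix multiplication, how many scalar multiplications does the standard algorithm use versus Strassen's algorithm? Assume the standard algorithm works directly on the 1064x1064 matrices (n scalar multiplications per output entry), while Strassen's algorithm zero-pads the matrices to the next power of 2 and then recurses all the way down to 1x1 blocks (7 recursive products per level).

Matrix multiplication for 1064x1064 matrices:

Strassen's algorithm requires power-of-2 dimensions. Pad 1064x1064 to 2048x2048 (next power of 2).

Standard algorithm: 1064^3 = 1204550144 multiplications
Strassen's algorithm: 7^(log2(2048)) = 7^11 = 1977326743 multiplications
Difference: 1204550144 - 1977326743 = -772776599 (Strassen uses MORE here due to padding overhead — for small or just-over-power-of-2 n, padding can outweigh the per-level savings)

Standard: 1204550144 multiplications (1064^3). Strassen: 1977326743 multiplications (7^11, after padding to 2048x2048). Strassen reduces 8 recursive multiplications to 7 at each level.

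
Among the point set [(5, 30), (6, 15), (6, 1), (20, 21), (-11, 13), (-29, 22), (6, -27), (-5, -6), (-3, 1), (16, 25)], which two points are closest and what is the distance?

Computing all pairwise distances among 10 points:

d((5, 30), (6, 15)) = 15.0333
d((5, 30), (6, 1)) = 29.0172
d((5, 30), (20, 21)) = 17.4929
d((5, 30), (-11, 13)) = 23.3452
d((5, 30), (-29, 22)) = 34.9285
d((5, 30), (6, -27)) = 57.0088
d((5, 30), (-5, -6)) = 37.3631
d((5, 30), (-3, 1)) = 30.0832
d((5, 30), (16, 25)) = 12.083
d((6, 15), (6, 1)) = 14.0
d((6, 15), (20, 21)) = 15.2315
d((6, 15), (-11, 13)) = 17.1172
d((6, 15), (-29, 22)) = 35.6931
d((6, 15), (6, -27)) = 42.0
d((6, 15), (-5, -6)) = 23.7065
d((6, 15), (-3, 1)) = 16.6433
d((6, 15), (16, 25)) = 14.1421
d((6, 1), (20, 21)) = 24.4131
d((6, 1), (-11, 13)) = 20.8087
d((6, 1), (-29, 22)) = 40.8167
d((6, 1), (6, -27)) = 28.0
d((6, 1), (-5, -6)) = 13.0384
d((6, 1), (-3, 1)) = 9.0
d((6, 1), (16, 25)) = 26.0
d((20, 21), (-11, 13)) = 32.0156
d((20, 21), (-29, 22)) = 49.0102
d((20, 21), (6, -27)) = 50.0
d((20, 21), (-5, -6)) = 36.7967
d((20, 21), (-3, 1)) = 30.4795
d((20, 21), (16, 25)) = 5.6569 <-- minimum
d((-11, 13), (-29, 22)) = 20.1246
d((-11, 13), (6, -27)) = 43.4626
d((-11, 13), (-5, -6)) = 19.9249
d((-11, 13), (-3, 1)) = 14.4222
d((-11, 13), (16, 25)) = 29.5466
d((-29, 22), (6, -27)) = 60.2163
d((-29, 22), (-5, -6)) = 36.8782
d((-29, 22), (-3, 1)) = 33.4215
d((-29, 22), (16, 25)) = 45.0999
d((6, -27), (-5, -6)) = 23.7065
d((6, -27), (-3, 1)) = 29.4109
d((6, -27), (16, 25)) = 52.9528
d((-5, -6), (-3, 1)) = 7.2801
d((-5, -6), (16, 25)) = 37.4433
d((-3, 1), (16, 25)) = 30.6105

Closest pair: (20, 21) and (16, 25) with distance 5.6569

The closest pair is (20, 21) and (16, 25) with Euclidean distance 5.6569. For 10 points, brute-force pairwise comparison is shown above. For large n, the divide-and-conquer algorithm (sort by x, recurse on halves, check the dividing strip) achieves O(n log n).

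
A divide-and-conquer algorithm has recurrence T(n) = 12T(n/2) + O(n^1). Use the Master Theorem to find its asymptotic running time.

Master Theorem for T(n) = 12T(n/2) + O(n^1):

a = 12, b = 2, c = 1
log_b(a) = log_2(12) = 3.5850

Case 1: c = 1 < log_2(12) = 3.5850
T(n) = O(n^(log_2 12))

For T(n) = 12T(n/2) + O(n^1): log_2(12) = 3.5850. This is Case 1 of the Master Theorem (c < log_b(a), work dominated by leaves), giving O(n^(log_2 12)).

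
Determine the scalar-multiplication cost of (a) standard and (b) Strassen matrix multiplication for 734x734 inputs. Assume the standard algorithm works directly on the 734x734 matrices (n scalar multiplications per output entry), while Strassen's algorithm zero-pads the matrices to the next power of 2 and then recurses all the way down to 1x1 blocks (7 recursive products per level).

Matrix multiplication for 734x734 matrices:

Strassen's algorithm requires power-of-2 dimensions. Pad 734x734 to 1024x1024 (next power of 2).

Standard algorithm: 734^3 = 395446904 multiplications
Strassen's algorithm: 7^(log2(1024)) = 7^10 = 282475249 multiplications
Savings: 395446904 - 282475249 = 112971655 multiplications

Standard: 395446904 multiplications (734^3). Strassen: 282475249 multiplications (7^10, after padding to 1024x1024). Strassen reduces 8 recursive multiplications to 7 at each level.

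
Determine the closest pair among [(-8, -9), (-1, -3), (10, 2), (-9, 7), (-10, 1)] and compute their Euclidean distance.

Computing all pairwise distances among 5 points:

d((-8, -9), (-1, -3)) = 9.2195
d((-8, -9), (10, 2)) = 21.095
d((-8, -9), (-9, 7)) = 16.0312
d((-8, -9), (-10, 1)) = 10.198
d((-1, -3), (10, 2)) = 12.083
d((-1, -3), (-9, 7)) = 12.8062
d((-1, -3), (-10, 1)) = 9.8489
d((10, 2), (-9, 7)) = 19.6469
d((10, 2), (-10, 1)) = 20.025
d((-9, 7), (-10, 1)) = 6.0828 <-- minimum

Closest pair: (-9, 7) and (-10, 1) with distance 6.0828

The closest pair is (-9, 7) and (-10, 1) with Euclidean distance 6.0828. For 5 points, brute-force pairwise comparison is shown above. For large n, the divide-and-conquer algorithm (sort by x, recurse on halves, check the dividing strip) achieves O(n log n).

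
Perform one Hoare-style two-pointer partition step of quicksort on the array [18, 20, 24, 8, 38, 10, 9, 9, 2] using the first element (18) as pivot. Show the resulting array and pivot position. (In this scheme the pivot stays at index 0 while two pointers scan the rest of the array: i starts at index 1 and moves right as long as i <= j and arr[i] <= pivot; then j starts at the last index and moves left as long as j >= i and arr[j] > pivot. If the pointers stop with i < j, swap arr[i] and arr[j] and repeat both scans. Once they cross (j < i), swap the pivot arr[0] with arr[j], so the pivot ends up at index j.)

Hoare-style two-pointer partition with pivot = 18:

Initial array: [18, 20, 24, 8, 38, 10, 9, 9, 2]

Pointers start at i = 1, j = 8.
i stops at index 1 (arr[1]=20 > 18), j stops at index 8 (arr[8]=2 <= 18): swap arr[1] and arr[8], array becomes [18, 2, 24, 8, 38, 10, 9, 9, 20]
i stops at index 2 (arr[2]=24 > 18), j stops at index 7 (arr[7]=9 <= 18): swap arr[2] and arr[7], array becomes [18, 2, 9, 8, 38, 10, 9, 24, 20]
i stops at index 4 (arr[4]=38 > 18), j stops at index 6 (arr[6]=9 <= 18): swap arr[4] and arr[6], array becomes [18, 2, 9, 8, 9, 10, 38, 24, 20]
i ends at 6, j ends at 5: the pointers have crossed (j < i), so scanning stops.

Swap pivot arr[0] with arr[5] to place pivot at position 5: [10, 2, 9, 8, 9, 18, 38, 24, 20]
Pivot position: 5

After partitioning with pivot 18, the array becomes [10, 2, 9, 8, 9, 18, 38, 24, 20]. The pivot is placed at index 5. All elements to the left of the pivot are <= 18, and all elements to the right are > 18.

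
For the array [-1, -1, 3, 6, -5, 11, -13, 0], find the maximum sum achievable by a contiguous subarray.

Using Kadane's algorithm on [-1, -1, 3, 6, -5, 11, -13, 0]:

Scanning through the array:
Position 1 (value -1): max_ending_here = -1, max_so_far = -1
Position 2 (value 3): max_ending_here = 3, max_so_far = 3
Position 3 (value 6): max_ending_here = 9, max_so_far = 9
Position 4 (value -5): max_ending_here = 4, max_so_far = 9
Position 5 (value 11): max_ending_here = 15, max_so_far = 15
Position 6 (value -13): max_ending_here = 2, max_so_far = 15
Position 7 (value 0): max_ending_here = 2, max_so_far = 15

Maximum subarray: [3, 6, -5, 11]
Maximum sum: 15

The maximum subarray is [3, 6, -5, 11] with sum 15. This subarray runs from index 2 to index 5.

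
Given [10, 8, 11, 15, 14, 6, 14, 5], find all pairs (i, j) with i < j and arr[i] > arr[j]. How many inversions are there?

Finding inversions in [10, 8, 11, 15, 14, 6, 14, 5]:

(0, 1): arr[0]=10 > arr[1]=8
(0, 5): arr[0]=10 > arr[5]=6
(0, 7): arr[0]=10 > arr[7]=5
(1, 5): arr[1]=8 > arr[5]=6
(1, 7): arr[1]=8 > arr[7]=5
(2, 5): arr[2]=11 > arr[5]=6
(2, 7): arr[2]=11 > arr[7]=5
(3, 4): arr[3]=15 > arr[4]=14
(3, 5): arr[3]=15 > arr[5]=6
(3, 6): arr[3]=15 > arr[6]=14
(3, 7): arr[3]=15 > arr[7]=5
(4, 5): arr[4]=14 > arr[5]=6
(4, 7): arr[4]=14 > arr[7]=5
(5, 7): arr[5]=6 > arr[7]=5
(6, 7): arr[6]=14 > arr[7]=5

Total inversions: 15

The array has 15 inversion(s): (0,1), (0,5), (0,7), (1,5), (1,7), (2,5), (2,7), (3,4), (3,5), (3,6), (3,7), (4,5), (4,7), (5,7), (6,7). Each pair (i,j) satisfies i < j and arr[i] > arr[j].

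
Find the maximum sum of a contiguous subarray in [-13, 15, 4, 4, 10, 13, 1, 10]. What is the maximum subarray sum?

Using Kadane's algorithm on [-13, 15, 4, 4, 10, 13, 1, 10]:

Scanning through the array:
Position 1 (value 15): max_ending_here = 15, max_so_far = 15
Position 2 (value 4): max_ending_here = 19, max_so_far = 19
Position 3 (value 4): max_ending_here = 23, max_so_far = 23
Position 4 (value 10): max_ending_here = 33, max_so_far = 33
Position 5 (value 13): max_ending_here = 46, max_so_far = 46
Position 6 (value 1): max_ending_here = 47, max_so_far = 47
Position 7 (value 10): max_ending_here = 57, max_so_far = 57

Maximum subarray: [15, 4, 4, 10, 13, 1, 10]
Maximum sum: 57

The maximum subarray is [15, 4, 4, 10, 13, 1, 10] with sum 57. This subarray runs from index 1 to index 7.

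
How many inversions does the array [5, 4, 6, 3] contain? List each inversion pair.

Finding inversions in [5, 4, 6, 3]:

(0, 1): arr[0]=5 > arr[1]=4
(0, 3): arr[0]=5 > arr[3]=3
(1, 3): arr[1]=4 > arr[3]=3
(2, 3): arr[2]=6 > arr[3]=3

Total inversions: 4

The array has 4 inversion(s): (0,1), (0,3), (1,3), (2,3). Each pair (i,j) satisfies i < j and arr[i] > arr[j].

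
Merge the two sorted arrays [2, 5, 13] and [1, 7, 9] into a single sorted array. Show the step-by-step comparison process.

Merging process:

Compare 2 vs 1: take 1 from right. Merged: [1]
Compare 2 vs 7: take 2 from left. Merged: [1, 2]
Compare 5 vs 7: take 5 from left. Merged: [1, 2, 5]
Compare 13 vs 7: take 7 from right. Merged: [1, 2, 5, 7]
Compare 13 vs 9: take 9 from right. Merged: [1, 2, 5, 7, 9]
Append remaining from left: [13]. Merged: [1, 2, 5, 7, 9, 13]

Final merged array: [1, 2, 5, 7, 9, 13]
Total comparisons: 5

The merged array is [1, 2, 5, 7, 9, 13], requiring 5 comparisons. The merge step runs in O(n) time where n is the total number of elements.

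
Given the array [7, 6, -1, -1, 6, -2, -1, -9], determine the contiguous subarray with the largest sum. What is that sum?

Using Kadane's algorithm on [7, 6, -1, -1, 6, -2, -1, -9]:

Scanning through the array:
Position 1 (value 6): max_ending_here = 13, max_so_far = 13
Position 2 (value -1): max_ending_here = 12, max_so_far = 13
Position 3 (value -1): max_ending_here = 11, max_so_far = 13
Position 4 (value 6): max_ending_here = 17, max_so_far = 17
Position 5 (value -2): max_ending_here = 15, max_so_far = 17
Position 6 (value -1): max_ending_here = 14, max_so_far = 17
Position 7 (value -9): max_ending_here = 5, max_so_far = 17

Maximum subarray: [7, 6, -1, -1, 6]
Maximum sum: 17

The maximum subarray is [7, 6, -1, -1, 6] with sum 17. This subarray runs from index 0 to index 4.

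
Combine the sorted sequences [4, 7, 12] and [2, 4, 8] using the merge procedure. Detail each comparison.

Merging process:

Compare 4 vs 2: take 2 from right. Merged: [2]
Compare 4 vs 4: take 4 from left. Merged: [2, 4]
Compare 7 vs 4: take 4 from right. Merged: [2, 4, 4]
Compare 7 vs 8: take 7 from left. Merged: [2, 4, 4, 7]
Compare 12 vs 8: take 8 from right. Merged: [2, 4, 4, 7, 8]
Append remaining from left: [12]. Merged: [2, 4, 4, 7, 8, 12]

Final merged array: [2, 4, 4, 7, 8, 12]
Total comparisons: 5

The merged array is [2, 4, 4, 7, 8, 12], requiring 5 comparisons. The merge step runs in O(n) time where n is the total number of elements.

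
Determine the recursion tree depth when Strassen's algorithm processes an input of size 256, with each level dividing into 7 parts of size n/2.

For divide and conquer with division factor 2:

Problem sizes at each level:
Level 0: 256
Level 1: 128
Level 2: 64
Level 3: 32
Level 4: 16
Level 5: 8
Level 6: 4
Level 7: 2
Level 8: 1

The root is level 0 and the size-1 base case is level 8 (the tree spans levels 0 through 8, i.e. 9 levels counting the root), so the depth is the number of divisions: log_2(256) = 8

The recursion tree depth is log_2(256) = 8. At each level, the problem size is divided by 2, so it takes 8 divisions to reduce to a base case of size 1. The algorithm makes 7 recursive calls at each level.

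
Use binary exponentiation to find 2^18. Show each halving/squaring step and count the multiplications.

Computing 2^18 by squaring (build up from 2^1; each line after the first costs one multiplication):

2^1 = 2
2^2 = (2^1)^2 = 2^2 = 4
2^4 = (2^2)^2 = 4^2 = 16
2^8 = (2^4)^2 = 16^2 = 256
2^9 = 2 * 2^8 = 2 * 256 = 512
2^18 = (2^9)^2 = 512^2 = 262144

Result: 262144
Multiplications needed: 5 (5 lines after 2^1)

2^18 = 262144. Using exponentiation by squaring, this requires 5 multiplications. The key idea: if the exponent is even, square the half-power; if odd, multiply by the base once.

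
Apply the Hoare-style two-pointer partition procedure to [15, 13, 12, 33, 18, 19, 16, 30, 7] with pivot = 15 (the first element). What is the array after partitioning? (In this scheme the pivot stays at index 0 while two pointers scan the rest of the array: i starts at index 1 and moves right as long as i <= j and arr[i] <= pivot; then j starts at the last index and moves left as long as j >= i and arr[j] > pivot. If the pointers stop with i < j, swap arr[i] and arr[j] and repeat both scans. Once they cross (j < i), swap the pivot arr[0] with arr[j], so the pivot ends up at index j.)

Hoare-style two-pointer partition with pivot = 15:

Initial array: [15, 13, 12, 33, 18, 19, 16, 30, 7]

Pointers start at i = 1, j = 8.
i stops at index 3 (arr[3]=33 > 15), j stops at index 8 (arr[8]=7 <= 15): swap arr[3] and arr[8], array becomes [15, 13, 12, 7, 18, 19, 16, 30, 33]
i ends at 4, j ends at 3: the pointers have crossed (j < i), so scanning stops.

Swap pivot arr[0] with arr[3] to place pivot at position 3: [7, 13, 12, 15, 18, 19, 16, 30, 33]
Pivot position: 3

After partitioning with pivot 15, the array becomes [7, 13, 12, 15, 18, 19, 16, 30, 33]. The pivot is placed at index 3. All elements to the left of the pivot are <= 15, and all elements to the right are > 15.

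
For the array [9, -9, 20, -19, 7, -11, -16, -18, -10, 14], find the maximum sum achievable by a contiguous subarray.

Using Kadane's algorithm on [9, -9, 20, -19, 7, -11, -16, -18, -10, 14]:

Scanning through the array:
Position 1 (value -9): max_ending_here = 0, max_so_far = 9
Position 2 (value 20): max_ending_here = 20, max_so_far = 20
Position 3 (value -19): max_ending_here = 1, max_so_far = 20
Position 4 (value 7): max_ending_here = 8, max_so_far = 20
Position 5 (value -11): max_ending_here = -3, max_so_far = 20
Position 6 (value -16): max_ending_here = -16, max_so_far = 20
Position 7 (value -18): max_ending_here = -18, max_so_far = 20
Position 8 (value -10): max_ending_here = -10, max_so_far = 20
Position 9 (value 14): max_ending_here = 14, max_so_far = 20

Maximum subarray: [9, -9, 20]
Maximum sum: 20

The maximum subarray is [9, -9, 20] with sum 20. This subarray runs from index 0 to index 2.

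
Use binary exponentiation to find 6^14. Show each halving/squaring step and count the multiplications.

Computing 6^14 by squaring (build up from 6^1; each line after the first costs one multiplication):

6^1 = 6
6^2 = (6^1)^2 = 6^2 = 36
6^3 = 6 * 6^2 = 6 * 36 = 216
6^6 = (6^3)^2 = 216^2 = 46656
6^7 = 6 * 6^6 = 6 * 46656 = 279936
6^14 = (6^7)^2 = 279936^2 = 78364164096

Result: 78364164096
Multiplications needed: 5 (5 lines after 6^1)

6^14 = 78364164096. Using exponentiation by squaring, this requires 5 multiplications. The key idea: if the exponent is even, square the half-power; if odd, multiply by the base once.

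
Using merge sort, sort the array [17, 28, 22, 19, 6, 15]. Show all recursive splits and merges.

Merge sort trace:

Split: [17, 28, 22, 19, 6, 15] -> [17, 28, 22] and [19, 6, 15]
  Split: [17, 28, 22] -> [17] and [28, 22]
    Split: [28, 22] -> [28] and [22]
    Merge: [28] + [22] -> [22, 28]
  Merge: [17] + [22, 28] -> [17, 22, 28]
  Split: [19, 6, 15] -> [19] and [6, 15]
    Split: [6, 15] -> [6] and [15]
    Merge: [6] + [15] -> [6, 15]
  Merge: [19] + [6, 15] -> [6, 15, 19]
Merge: [17, 22, 28] + [6, 15, 19] -> [6, 15, 17, 19, 22, 28]

Final sorted array: [6, 15, 17, 19, 22, 28]

The merge sort proceeds by recursively splitting the array and merging sorted halves.
After all merges, the sorted array is [6, 15, 17, 19, 22, 28].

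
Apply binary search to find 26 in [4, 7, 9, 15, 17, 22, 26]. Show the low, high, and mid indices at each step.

Binary search for 26 in [4, 7, 9, 15, 17, 22, 26]:

lo=0, hi=6, mid=3, arr[mid]=15 -> 15 < 26, search right half
lo=4, hi=6, mid=5, arr[mid]=22 -> 22 < 26, search right half
lo=6, hi=6, mid=6, arr[mid]=26 -> Found target at index 6!

Binary search finds 26 at index 6 after 3 comparisons. The search repeatedly halves the search space by comparing with the middle element.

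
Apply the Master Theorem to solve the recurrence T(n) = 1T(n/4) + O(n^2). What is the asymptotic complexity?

Master Theorem for T(n) = 1T(n/4) + O(n^2):

a = 1, b = 4, c = 2
log_b(a) = log_4(1) = 0.0000

Case 3: c = 2 > log_4(1) = 0.0000
T(n) = O(n^2) = O(n^2)

For T(n) = 1T(n/4) + O(n^2): log_4(1) = 0.0000. This is Case 3 of the Master Theorem (c > log_b(a), work dominated by root), giving O(n^2).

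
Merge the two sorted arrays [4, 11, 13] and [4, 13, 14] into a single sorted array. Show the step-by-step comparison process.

Merging process:

Compare 4 vs 4: take 4 from left. Merged: [4]
Compare 11 vs 4: take 4 from right. Merged: [4, 4]
Compare 11 vs 13: take 11 from left. Merged: [4, 4, 11]
Compare 13 vs 13: take 13 from left. Merged: [4, 4, 11, 13]
Append remaining from right: [13, 14]. Merged: [4, 4, 11, 13, 13, 14]

Final merged array: [4, 4, 11, 13, 13, 14]
Total comparisons: 4

The merged array is [4, 4, 11, 13, 13, 14], requiring 4 comparisons. The merge step runs in O(n) time where n is the total number of elements.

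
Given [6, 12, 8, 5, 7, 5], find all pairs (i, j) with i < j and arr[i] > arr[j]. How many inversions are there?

Finding inversions in [6, 12, 8, 5, 7, 5]:

(0, 3): arr[0]=6 > arr[3]=5
(0, 5): arr[0]=6 > arr[5]=5
(1, 2): arr[1]=12 > arr[2]=8
(1, 3): arr[1]=12 > arr[3]=5
(1, 4): arr[1]=12 > arr[4]=7
(1, 5): arr[1]=12 > arr[5]=5
(2, 3): arr[2]=8 > arr[3]=5
(2, 4): arr[2]=8 > arr[4]=7
(2, 5): arr[2]=8 > arr[5]=5
(4, 5): arr[4]=7 > arr[5]=5

Total inversions: 10

The array has 10 inversion(s): (0,3), (0,5), (1,2), (1,3), (1,4), (1,5), (2,3), (2,4), (2,5), (4,5). Each pair (i,j) satisfies i < j and arr[i] > arr[j].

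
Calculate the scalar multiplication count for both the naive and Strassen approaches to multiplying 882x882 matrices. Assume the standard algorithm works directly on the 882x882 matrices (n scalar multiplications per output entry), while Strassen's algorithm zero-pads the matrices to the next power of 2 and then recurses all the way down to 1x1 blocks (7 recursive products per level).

Matrix multiplication for 882x882 matrices:

Strassen's algorithm requires power-of-2 dimensions. Pad 882x882 to 1024x1024 (next power of 2).

Standard algorithm: 882^3 = 686128968 multiplications
Strassen's algorithm: 7^(log2(1024)) = 7^10 = 282475249 multiplications
Savings: 686128968 - 282475249 = 403653719 multiplications

Standard: 686128968 multiplications (882^3). Strassen: 282475249 multiplications (7^10, after padding to 1024x1024). Strassen reduces 8 recursive multiplications to 7 at each level.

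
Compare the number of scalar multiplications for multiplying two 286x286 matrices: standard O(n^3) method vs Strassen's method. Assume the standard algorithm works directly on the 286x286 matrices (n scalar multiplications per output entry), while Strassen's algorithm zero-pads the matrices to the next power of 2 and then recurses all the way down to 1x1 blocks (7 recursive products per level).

Matrix multiplication for 286x286 matrices:

Strassen's algorithm requires power-of-2 dimensions. Pad 286x286 to 512x512 (next power of 2).

Standard algorithm: 286^3 = 23393656 multiplications
Strassen's algorithm: 7^(log2(512)) = 7^9 = 40353607 multiplications
Difference: 23393656 - 40353607 = -16959951 (Strassen uses MORE here due to padding overhead — for small or just-over-power-of-2 n, padding can outweigh the per-level savings)

Standard: 23393656 multiplications (286^3). Strassen: 40353607 multiplications (7^9, after padding to 512x512). Strassen reduces 8 recursive multiplications to 7 at each level.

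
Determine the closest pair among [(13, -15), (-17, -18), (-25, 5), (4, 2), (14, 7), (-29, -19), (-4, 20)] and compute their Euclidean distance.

Computing all pairwise distances among 7 points:

d((13, -15), (-17, -18)) = 30.1496
d((13, -15), (-25, 5)) = 42.9418
d((13, -15), (4, 2)) = 19.2354
d((13, -15), (14, 7)) = 22.0227
d((13, -15), (-29, -19)) = 42.19
d((13, -15), (-4, 20)) = 38.9102
d((-17, -18), (-25, 5)) = 24.3516
d((-17, -18), (4, 2)) = 29.0
d((-17, -18), (14, 7)) = 39.8246
d((-17, -18), (-29, -19)) = 12.0416
d((-17, -18), (-4, 20)) = 40.1622
d((-25, 5), (4, 2)) = 29.1548
d((-25, 5), (14, 7)) = 39.0512
d((-25, 5), (-29, -19)) = 24.3311
d((-25, 5), (-4, 20)) = 25.807
d((4, 2), (14, 7)) = 11.1803 <-- minimum
d((4, 2), (-29, -19)) = 39.1152
d((4, 2), (-4, 20)) = 19.6977
d((14, 7), (-29, -19)) = 50.2494
d((14, 7), (-4, 20)) = 22.2036
d((-29, -19), (-4, 20)) = 46.3249

Closest pair: (4, 2) and (14, 7) with distance 11.1803

The closest pair is (4, 2) and (14, 7) with Euclidean distance 11.1803. For 7 points, brute-force pairwise comparison is shown above. For large n, the divide-and-conquer algorithm (sort by x, recurse on halves, check the dividing strip) achieves O(n log n).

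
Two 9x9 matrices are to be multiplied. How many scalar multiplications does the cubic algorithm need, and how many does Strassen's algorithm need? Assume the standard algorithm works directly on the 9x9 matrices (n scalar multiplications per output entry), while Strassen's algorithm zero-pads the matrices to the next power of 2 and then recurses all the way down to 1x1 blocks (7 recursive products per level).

Matrix multiplication for 9x9 matrices:

Strassen's algorithm requires power-of-2 dimensions. Pad 9x9 to 16x16 (next power of 2).

Standard algorithm: 9^3 = 729 multiplications
Strassen's algorithm: 7^(log2(16)) = 7^4 = 2401 multiplications
Difference: 729 - 2401 = -1672 (Strassen uses MORE here due to padding overhead — for small or just-over-power-of-2 n, padding can outweigh the per-level savings)

Standard: 729 multiplications (9^3). Strassen: 2401 multiplications (7^4, after padding to 16x16). Strassen reduces 8 recursive multiplications to 7 at each level.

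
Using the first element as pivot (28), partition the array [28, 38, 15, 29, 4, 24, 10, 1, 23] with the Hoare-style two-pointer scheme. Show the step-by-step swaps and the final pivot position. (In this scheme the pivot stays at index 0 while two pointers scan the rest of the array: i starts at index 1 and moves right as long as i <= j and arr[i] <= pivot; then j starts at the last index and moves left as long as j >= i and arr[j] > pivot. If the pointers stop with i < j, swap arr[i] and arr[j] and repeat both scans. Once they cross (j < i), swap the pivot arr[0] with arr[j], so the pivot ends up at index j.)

Hoare-style two-pointer partition with pivot = 28:

Initial array: [28, 38, 15, 29, 4, 24, 10, 1, 23]

Pointers start at i = 1, j = 8.
i stops at index 1 (arr[1]=38 > 28), j stops at index 8 (arr[8]=23 <= 28): swap arr[1] and arr[8], array becomes [28, 23, 15, 29, 4, 24, 10, 1, 38]
i stops at index 3 (arr[3]=29 > 28), j stops at index 7 (arr[7]=1 <= 28): swap arr[3] and arr[7], array becomes [28, 23, 15, 1, 4, 24, 10, 29, 38]
i ends at 7, j ends at 6: the pointers have crossed (j < i), so scanning stops.

Swap pivot arr[0] with arr[6] to place pivot at position 6: [10, 23, 15, 1, 4, 24, 28, 29, 38]
Pivot position: 6

After partitioning with pivot 28, the array becomes [10, 23, 15, 1, 4, 24, 28, 29, 38]. The pivot is placed at index 6. All elements to the left of the pivot are <= 28, and all elements to the right are > 28.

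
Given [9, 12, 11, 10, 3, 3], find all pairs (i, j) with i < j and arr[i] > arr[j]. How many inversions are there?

Finding inversions in [9, 12, 11, 10, 3, 3]:

(0, 4): arr[0]=9 > arr[4]=3
(0, 5): arr[0]=9 > arr[5]=3
(1, 2): arr[1]=12 > arr[2]=11
(1, 3): arr[1]=12 > arr[3]=10
(1, 4): arr[1]=12 > arr[4]=3
(1, 5): arr[1]=12 > arr[5]=3
(2, 3): arr[2]=11 > arr[3]=10
(2, 4): arr[2]=11 > arr[4]=3
(2, 5): arr[2]=11 > arr[5]=3
(3, 4): arr[3]=10 > arr[4]=3
(3, 5): arr[3]=10 > arr[5]=3

Total inversions: 11

The array has 11 inversion(s): (0,4), (0,5), (1,2), (1,3), (1,4), (1,5), (2,3), (2,4), (2,5), (3,4), (3,5). Each pair (i,j) satisfies i < j and arr[i] > arr[j].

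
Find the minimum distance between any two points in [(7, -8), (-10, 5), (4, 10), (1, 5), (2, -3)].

Computing all pairwise distances among 5 points:

d((7, -8), (-10, 5)) = 21.4009
d((7, -8), (4, 10)) = 18.2483
d((7, -8), (1, 5)) = 14.3178
d((7, -8), (2, -3)) = 7.0711
d((-10, 5), (4, 10)) = 14.8661
d((-10, 5), (1, 5)) = 11.0
d((-10, 5), (2, -3)) = 14.4222
d((4, 10), (1, 5)) = 5.831 <-- minimum
d((4, 10), (2, -3)) = 13.1529
d((1, 5), (2, -3)) = 8.0623

Closest pair: (4, 10) and (1, 5) with distance 5.831

The closest pair is (4, 10) and (1, 5) with Euclidean distance 5.831. For 5 points, brute-force pairwise comparison is shown above. For large n, the divide-and-conquer algorithm (sort by x, recurse on halves, check the dividing strip) achieves O(n log n).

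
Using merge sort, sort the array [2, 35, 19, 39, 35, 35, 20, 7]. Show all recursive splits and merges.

Merge sort trace:

Split: [2, 35, 19, 39, 35, 35, 20, 7] -> [2, 35, 19, 39] and [35, 35, 20, 7]
  Split: [2, 35, 19, 39] -> [2, 35] and [19, 39]
    Split: [2, 35] -> [2] and [35]
    Merge: [2] + [35] -> [2, 35]
    Split: [19, 39] -> [19] and [39]
    Merge: [19] + [39] -> [19, 39]
  Merge: [2, 35] + [19, 39] -> [2, 19, 35, 39]
  Split: [35, 35, 20, 7] -> [35, 35] and [20, 7]
    Split: [35, 35] -> [35] and [35]
    Merge: [35] + [35] -> [35, 35]
    Split: [20, 7] -> [20] and [7]
    Merge: [20] + [7] -> [7, 20]
  Merge: [35, 35] + [7, 20] -> [7, 20, 35, 35]
Merge: [2, 19, 35, 39] + [7, 20, 35, 35] -> [2, 7, 19, 20, 35, 35, 35, 39]

Final sorted array: [2, 7, 19, 20, 35, 35, 35, 39]

The merge sort proceeds by recursively splitting the array and merging sorted halves.
After all merges, the sorted array is [2, 7, 19, 20, 35, 35, 35, 39].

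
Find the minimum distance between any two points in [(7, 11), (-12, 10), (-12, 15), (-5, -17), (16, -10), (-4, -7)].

Computing all pairwise distances among 6 points:

d((7, 11), (-12, 10)) = 19.0263
d((7, 11), (-12, 15)) = 19.4165
d((7, 11), (-5, -17)) = 30.4631
d((7, 11), (16, -10)) = 22.8473
d((7, 11), (-4, -7)) = 21.095
d((-12, 10), (-12, 15)) = 5.0 <-- minimum
d((-12, 10), (-5, -17)) = 27.8927
d((-12, 10), (16, -10)) = 34.4093
d((-12, 10), (-4, -7)) = 18.7883
d((-12, 15), (-5, -17)) = 32.7567
d((-12, 15), (16, -10)) = 37.5366
d((-12, 15), (-4, -7)) = 23.4094
d((-5, -17), (16, -10)) = 22.1359
d((-5, -17), (-4, -7)) = 10.0499
d((16, -10), (-4, -7)) = 20.2237

Closest pair: (-12, 10) and (-12, 15) with distance 5.0

The closest pair is (-12, 10) and (-12, 15) with Euclidean distance 5.0. For 6 points, brute-force pairwise comparison is shown above. For large n, the divide-and-conquer algorithm (sort by x, recurse on halves, check the dividing strip) achieves O(n log n).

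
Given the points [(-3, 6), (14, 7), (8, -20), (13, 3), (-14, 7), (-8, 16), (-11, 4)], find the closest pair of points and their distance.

Computing all pairwise distances among 7 points:

d((-3, 6), (14, 7)) = 17.0294
d((-3, 6), (8, -20)) = 28.2312
d((-3, 6), (13, 3)) = 16.2788
d((-3, 6), (-14, 7)) = 11.0454
d((-3, 6), (-8, 16)) = 11.1803
d((-3, 6), (-11, 4)) = 8.2462
d((14, 7), (8, -20)) = 27.6586
d((14, 7), (13, 3)) = 4.1231 <-- minimum
d((14, 7), (-14, 7)) = 28.0
d((14, 7), (-8, 16)) = 23.7697
d((14, 7), (-11, 4)) = 25.1794
d((8, -20), (13, 3)) = 23.5372
d((8, -20), (-14, 7)) = 34.8281
d((8, -20), (-8, 16)) = 39.3954
d((8, -20), (-11, 4)) = 30.6105
d((13, 3), (-14, 7)) = 27.2947
d((13, 3), (-8, 16)) = 24.6982
d((13, 3), (-11, 4)) = 24.0208
d((-14, 7), (-8, 16)) = 10.8167
d((-14, 7), (-11, 4)) = 4.2426
d((-8, 16), (-11, 4)) = 12.3693

Closest pair: (14, 7) and (13, 3) with distance 4.1231

The closest pair is (14, 7) and (13, 3) with Euclidean distance 4.1231. For 7 points, brute-force pairwise comparison is shown above. For large n, the divide-and-conquer algorithm (sort by x, recurse on halves, check the dividing strip) achieves O(n log n).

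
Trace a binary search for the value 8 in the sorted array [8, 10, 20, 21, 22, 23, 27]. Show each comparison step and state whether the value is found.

Binary search for 8 in [8, 10, 20, 21, 22, 23, 27]:

lo=0, hi=6, mid=3, arr[mid]=21 -> 21 > 8, search left half
lo=0, hi=2, mid=1, arr[mid]=10 -> 10 > 8, search left half
lo=0, hi=0, mid=0, arr[mid]=8 -> Found target at index 0!

Binary search finds 8 at index 0 after 3 comparisons. The search repeatedly halves the search space by comparing with the middle element.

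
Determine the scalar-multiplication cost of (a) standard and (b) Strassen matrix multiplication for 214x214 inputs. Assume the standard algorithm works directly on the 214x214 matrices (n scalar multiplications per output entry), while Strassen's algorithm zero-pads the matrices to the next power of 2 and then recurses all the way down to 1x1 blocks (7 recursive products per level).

Matrix multiplication for 214x214 matrices:

Strassen's algorithm requires power-of-2 dimensions. Pad 214x214 to 256x256 (next power of 2).

Standard algorithm: 214^3 = 9800344 multiplications
Strassen's algorithm: 7^(log2(256)) = 7^8 = 5764801 multiplications
Savings: 9800344 - 5764801 = 4035543 multiplications

Standard: 9800344 multiplications (214^3). Strassen: 5764801 multiplications (7^8, after padding to 256x256). Strassen reduces 8 recursive multiplications to 7 at each level.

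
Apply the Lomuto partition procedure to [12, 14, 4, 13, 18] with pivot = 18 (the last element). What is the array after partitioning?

Lomuto partition with pivot = 18:

Initial array: [12, 14, 4, 13, 18]

arr[0]=12 <= 18: swap with position 0, array becomes [12, 14, 4, 13, 18]
arr[1]=14 <= 18: swap with position 1, array becomes [12, 14, 4, 13, 18]
arr[2]=4 <= 18: swap with position 2, array becomes [12, 14, 4, 13, 18]
arr[3]=13 <= 18: swap with position 3, array becomes [12, 14, 4, 13, 18]

Place pivot at position 4: [12, 14, 4, 13, 18]
Pivot position: 4

After partitioning with pivot 18, the array becomes [12, 14, 4, 13, 18]. The pivot is placed at index 4. All elements to the left of the pivot are <= 18, and all elements to the right are > 18.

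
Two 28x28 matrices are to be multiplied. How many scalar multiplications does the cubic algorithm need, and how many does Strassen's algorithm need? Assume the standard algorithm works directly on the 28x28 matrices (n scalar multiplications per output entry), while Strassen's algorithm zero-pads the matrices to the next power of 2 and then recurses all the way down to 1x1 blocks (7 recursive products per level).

Matrix multiplication for 28x28 matrices:

Strassen's algorithm requires power-of-2 dimensions. Pad 28x28 to 32x32 (next power of 2).

Standard algorithm: 28^3 = 21952 multiplications
Strassen's algorithm: 7^(log2(32)) = 7^5 = 16807 multiplications
Savings: 21952 - 16807 = 5145 multiplications

Standard: 21952 multiplications (28^3). Strassen: 16807 multiplications (7^5, after padding to 32x32). Strassen reduces 8 recursive multiplications to 7 at each level.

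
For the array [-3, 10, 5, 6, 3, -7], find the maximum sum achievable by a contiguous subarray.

Using Kadane's algorithm on [-3, 10, 5, 6, 3, -7]:

Scanning through the array:
Position 1 (value 10): max_ending_here = 10, max_so_far = 10
Position 2 (value 5): max_ending_here = 15, max_so_far = 15
Position 3 (value 6): max_ending_here = 21, max_so_far = 21
Position 4 (value 3): max_ending_here = 24, max_so_far = 24
Position 5 (value -7): max_ending_here = 17, max_so_far = 24

Maximum subarray: [10, 5, 6, 3]
Maximum sum: 24

The maximum subarray is [10, 5, 6, 3] with sum 24. This subarray runs from index 1 to index 4.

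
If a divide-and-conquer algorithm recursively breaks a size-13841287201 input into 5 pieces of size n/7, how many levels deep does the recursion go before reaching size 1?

For divide and conquer with division factor 7:

Problem sizes at each level:
Level 0: 13841287201
Level 1: 1977326743
Level 2: 282475249
Level 3: 40353607
Level 4: 5764801
Level 5: 823543
Level 6: 117649
Level 7: 16807
Level 8: 2401
Level 9: 343
Level 10: 49
Level 11: 7
Level 12: 1

The root is level 0 and the size-1 base case is level 12 (the tree spans levels 0 through 12, i.e. 13 levels counting the root), so the depth is the number of divisions: log_7(13841287201) = 12

The recursion tree depth is log_7(13841287201) = 12. At each level, the problem size is divided by 7, so it takes 12 divisions to reduce to a base case of size 1. The algorithm makes 5 recursive calls at each level.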